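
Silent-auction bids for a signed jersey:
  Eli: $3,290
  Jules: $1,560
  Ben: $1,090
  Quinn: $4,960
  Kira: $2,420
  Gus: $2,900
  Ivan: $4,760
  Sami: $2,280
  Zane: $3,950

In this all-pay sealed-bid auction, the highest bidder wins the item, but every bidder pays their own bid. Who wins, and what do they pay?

Quinn pays $4,960

Rule: the highest bidder wins the item, but every bidder pays their own bid.
Sorting bids: 4,960 (Quinn) > 4,760 (Ivan) > 3,950 (Zane) > 3,290 (Eli) > 2,900 (Gus) > 2,420 (Kira) > …
Quinn wins with the top bid; all bids are sunk regardless.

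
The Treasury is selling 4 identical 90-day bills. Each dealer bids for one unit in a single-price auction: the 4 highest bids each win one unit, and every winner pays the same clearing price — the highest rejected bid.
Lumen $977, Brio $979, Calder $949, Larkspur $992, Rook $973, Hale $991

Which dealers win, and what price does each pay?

Sorting: 992 (Larkspur), 991 (Hale), 979 (Brio), 977 (Lumen), 973 (Rook), 949 (Calder)
Top 4: Larkspur, Hale, Brio, Lumen.
Highest unsuccessful bid: $973 → clearing price.

Larkspur, Hale, Brio, Lumen; each pays $973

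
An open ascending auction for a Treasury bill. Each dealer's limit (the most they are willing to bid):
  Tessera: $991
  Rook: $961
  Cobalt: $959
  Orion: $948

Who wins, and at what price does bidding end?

Sorting limits: 991 (Tessera) > 961 (Rook) > 959 (Cobalt) > 948 (Orion)
Once the price passes $961, only Tessera is left; the hammer falls at Rook's limit of $961.

Tessera wins at $961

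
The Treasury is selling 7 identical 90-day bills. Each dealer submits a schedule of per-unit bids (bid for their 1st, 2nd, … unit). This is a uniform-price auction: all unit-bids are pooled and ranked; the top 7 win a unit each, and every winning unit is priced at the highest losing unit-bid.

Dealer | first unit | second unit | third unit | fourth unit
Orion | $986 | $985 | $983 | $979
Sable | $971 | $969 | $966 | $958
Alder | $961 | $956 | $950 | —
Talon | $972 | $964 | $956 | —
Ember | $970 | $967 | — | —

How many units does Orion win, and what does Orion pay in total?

Orion: 4 units, pays $3,876

Merging the schedules and taking the best 7: 986 (Orion-1), 985 (Orion-2), 983 (Orion-3), 979 (Orion-4), 972 (Talon-1), 971 (Sable-1), 970 (Ember-1)
First bid not allocated: $969.
Orion wins 4 unit(s) at $969 each.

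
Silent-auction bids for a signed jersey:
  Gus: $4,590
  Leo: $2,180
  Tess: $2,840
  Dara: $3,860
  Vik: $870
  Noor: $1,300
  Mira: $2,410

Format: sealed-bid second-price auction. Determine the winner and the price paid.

Gus pays $3,860

Sorting bids: 4,590 (Gus) > 3,860 (Dara) > 2,840 (Tess) > 2,410 (Mira) > 2,180 (Leo) > 1,300 (Noor) > …
Second-price: Gus pays Dara's bid of $3,860.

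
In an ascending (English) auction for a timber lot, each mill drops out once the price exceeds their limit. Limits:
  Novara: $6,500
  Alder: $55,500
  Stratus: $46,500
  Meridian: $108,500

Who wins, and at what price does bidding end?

Meridian wins at $55,500

Rule: the price rises until one bidder remains; the winner pays the price at which the last rival dropped out.
Limits in order: 108,500 (Meridian) > 55,500 (Alder) > 46,500 (Stratus) > 6,500 (Novara)
Once the price passes $55,500, only Meridian is left; the hammer falls at Alder's limit of $55,500.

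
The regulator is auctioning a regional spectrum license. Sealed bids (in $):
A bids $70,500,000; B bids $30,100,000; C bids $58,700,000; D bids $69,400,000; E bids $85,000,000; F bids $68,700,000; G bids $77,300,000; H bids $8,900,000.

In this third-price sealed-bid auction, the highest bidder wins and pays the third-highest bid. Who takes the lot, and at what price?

Bids in order: 85,000,000 (E) > 77,300,000 (G) > 70,500,000 (A) > 69,400,000 (D) > 68,700,000 (F) > 58,700,000 (C) > …
E is highest; pays the third-highest bid, $70,500,000.

E pays $70,500,000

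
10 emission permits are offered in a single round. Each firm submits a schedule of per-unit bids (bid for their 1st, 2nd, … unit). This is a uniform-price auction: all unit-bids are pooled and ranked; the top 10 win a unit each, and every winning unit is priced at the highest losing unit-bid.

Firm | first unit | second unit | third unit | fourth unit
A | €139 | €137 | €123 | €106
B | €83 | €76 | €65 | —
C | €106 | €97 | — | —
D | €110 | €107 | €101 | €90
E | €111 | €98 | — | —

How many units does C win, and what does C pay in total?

All unit-bids, highest first — top 10: 139 (A-1), 137 (A-2), 123 (A-3), 111 (E-1), 110 (D-1), 107 (D-2), 106 (A-4), 106 (C-1), 101 (D-3), 98 (E-2)
First bid not allocated: €97.
C wins 1 unit(s) at €97 each.

C: 1 unit, pays €97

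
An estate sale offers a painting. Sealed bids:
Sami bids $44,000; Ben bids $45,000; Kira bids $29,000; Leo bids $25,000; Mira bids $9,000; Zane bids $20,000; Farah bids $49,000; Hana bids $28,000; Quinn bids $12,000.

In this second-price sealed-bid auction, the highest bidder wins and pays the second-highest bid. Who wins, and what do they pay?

Farah pays $45,000

Sorting bids: 49,000 (Farah) > 45,000 (Ben) > 44,000 (Sami) > 29,000 (Kira) > 28,000 (Hana) > 25,000 (Leo) > …
Second-price: Farah pays Ben's bid of $45,000.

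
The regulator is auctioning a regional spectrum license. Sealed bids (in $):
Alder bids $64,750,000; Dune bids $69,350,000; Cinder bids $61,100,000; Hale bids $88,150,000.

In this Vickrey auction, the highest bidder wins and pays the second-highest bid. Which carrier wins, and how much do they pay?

Vickrey auction: the highest bidder wins and pays the second-highest bid.
Bids in order: 88,150,000 (Hale) > 69,350,000 (Dune) > 64,750,000 (Alder) > 61,100,000 (Cinder)
Hale wins with the highest bid; price is set by the runner-up at $69,350,000.

Hale pays $69,350,000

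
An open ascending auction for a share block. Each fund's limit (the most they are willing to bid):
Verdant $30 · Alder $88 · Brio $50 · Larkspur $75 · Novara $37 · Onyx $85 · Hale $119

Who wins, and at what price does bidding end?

Hale wins at $88

Sorting limits: 119 (Hale) > 88 (Alder) > 85 (Onyx) > 75 (Larkspur) > 50 (Brio) > 37 (Novara) > …
Bidding ends when Alder exits at $88; Hale takes it.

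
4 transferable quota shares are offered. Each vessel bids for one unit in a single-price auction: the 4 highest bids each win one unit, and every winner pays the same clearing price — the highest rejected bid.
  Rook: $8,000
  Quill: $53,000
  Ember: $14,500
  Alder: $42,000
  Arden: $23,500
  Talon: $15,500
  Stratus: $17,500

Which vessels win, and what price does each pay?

Quill, Alder, Arden, Stratus; each pays $15,500

Sorting: 53,000 (Quill), 42,000 (Alder), 23,500 (Arden), 17,500 (Stratus), 15,500 (Talon), 14,500 (Ember), …
The 4 highest are Quill, Alder, Arden, Stratus.
Highest unsuccessful bid: $15,500 → clearing price.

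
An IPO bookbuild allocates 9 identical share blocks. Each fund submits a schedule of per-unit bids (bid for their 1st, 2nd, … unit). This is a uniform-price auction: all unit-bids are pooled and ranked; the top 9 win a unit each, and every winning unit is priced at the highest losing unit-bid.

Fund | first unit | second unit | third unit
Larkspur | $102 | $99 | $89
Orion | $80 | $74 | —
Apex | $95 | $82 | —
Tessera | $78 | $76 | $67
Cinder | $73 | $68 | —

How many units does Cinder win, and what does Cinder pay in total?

Merging the schedules and taking the best 9: 102 (Larkspur-1), 99 (Larkspur-2), 95 (Apex-1), 89 (Larkspur-3), 82 (Apex-2), 80 (Orion-1), 78 (Tessera-1), 76 (Tessera-2), 74 (Orion-2)
The (k+1)-th unit-bid is $73.
Cinder wins 0 unit(s) at $73 each.

Cinder: 0 units, pays $0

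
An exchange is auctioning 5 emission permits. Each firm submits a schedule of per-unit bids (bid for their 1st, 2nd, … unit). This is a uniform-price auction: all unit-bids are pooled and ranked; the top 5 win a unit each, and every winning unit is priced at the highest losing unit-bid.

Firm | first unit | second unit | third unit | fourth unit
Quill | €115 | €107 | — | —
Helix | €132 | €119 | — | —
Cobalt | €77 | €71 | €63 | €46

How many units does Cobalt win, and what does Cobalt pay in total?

Cobalt: 1 unit, pays €71

All unit-bids, highest first — top 5: 132 (Helix-1), 119 (Helix-2), 115 (Quill-1), 107 (Quill-2), 77 (Cobalt-1)
First bid not allocated: €71.
Cobalt wins 1 unit(s) at €71 each.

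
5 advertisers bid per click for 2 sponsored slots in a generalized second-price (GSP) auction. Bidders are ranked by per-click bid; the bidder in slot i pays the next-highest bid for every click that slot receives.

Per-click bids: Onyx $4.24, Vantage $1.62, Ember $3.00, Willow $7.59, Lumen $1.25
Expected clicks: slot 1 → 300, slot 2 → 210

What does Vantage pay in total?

Vantage pays $0.00

Per-click bids in order: $7.59 (Willow) > $4.24 (Onyx) > $3.00 (Ember) > …
Vantage ranks below slot 2 → no slot, pays nothing.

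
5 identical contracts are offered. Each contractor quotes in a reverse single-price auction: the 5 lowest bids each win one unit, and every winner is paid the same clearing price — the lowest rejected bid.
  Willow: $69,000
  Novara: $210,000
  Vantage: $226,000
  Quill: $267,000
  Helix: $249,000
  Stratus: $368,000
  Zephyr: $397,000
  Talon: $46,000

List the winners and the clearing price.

Bids ranked low→high: 46,000 (Talon), 69,000 (Willow), 210,000 (Novara), 226,000 (Vantage), 249,000 (Helix), 267,000 (Quill), 368,000 (Stratus), …
Winners (5 units): Talon, Willow, Novara, Vantage, Helix.
Clearing price = lowest rejected bid = $267,000.

Talon, Willow, Novara, Vantage, Helix; each is paid $267,000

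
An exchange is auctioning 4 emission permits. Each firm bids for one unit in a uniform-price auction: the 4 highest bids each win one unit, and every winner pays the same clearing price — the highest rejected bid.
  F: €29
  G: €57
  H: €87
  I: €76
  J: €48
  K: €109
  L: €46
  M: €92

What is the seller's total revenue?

Total revenue: €228

Sorting: 109 (K), 92 (M), 87 (H), 76 (I), 57 (G), 48 (J), …
Top 4: K, M, H, I.
First losing bid is G's €57, which sets the uniform price.
Total revenue = 4 × €57 = €228.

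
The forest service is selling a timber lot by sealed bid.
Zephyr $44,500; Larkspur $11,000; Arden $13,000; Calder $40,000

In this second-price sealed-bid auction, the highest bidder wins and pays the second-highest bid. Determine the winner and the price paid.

Rule: the highest bidder wins and pays the second-highest bid.
Bids in order: 44,500 (Zephyr) > 40,000 (Calder) > 13,000 (Arden) > 11,000 (Larkspur)
Second-price: Zephyr pays Calder's bid of $40,000.

Zephyr pays $40,000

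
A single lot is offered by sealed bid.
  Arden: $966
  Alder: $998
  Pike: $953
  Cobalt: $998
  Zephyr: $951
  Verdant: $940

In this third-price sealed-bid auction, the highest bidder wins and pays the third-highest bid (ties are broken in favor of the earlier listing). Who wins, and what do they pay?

Bids in order: 998 (Alder) > 998 (Cobalt) > 966 (Arden) > 953 (Pike) > 951 (Zephyr) > 940 (Verdant)
Alder and Cobalt tie at $998; tie-break gives it to Alder.
Alder is highest; pays the third-highest bid, $966.

Alder pays $966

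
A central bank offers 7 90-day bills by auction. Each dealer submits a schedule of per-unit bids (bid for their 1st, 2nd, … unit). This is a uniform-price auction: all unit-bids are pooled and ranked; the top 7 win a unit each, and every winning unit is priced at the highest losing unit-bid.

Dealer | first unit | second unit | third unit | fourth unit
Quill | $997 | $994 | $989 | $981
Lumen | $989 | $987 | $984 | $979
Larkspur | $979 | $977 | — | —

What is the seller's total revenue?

All unit-bids, highest first — top 7: 997 (Quill-1), 994 (Quill-2), 989 (Quill-3), 989 (Lumen-1), 987 (Lumen-2), 984 (Lumen-3), 981 (Quill-4)
Highest rejected unit-bid = $979.
Allocation: Lumen 3, Quill 4. Every unit priced at $979.
Revenue = 7 × 979 = $6,853.

Total revenue: $6,853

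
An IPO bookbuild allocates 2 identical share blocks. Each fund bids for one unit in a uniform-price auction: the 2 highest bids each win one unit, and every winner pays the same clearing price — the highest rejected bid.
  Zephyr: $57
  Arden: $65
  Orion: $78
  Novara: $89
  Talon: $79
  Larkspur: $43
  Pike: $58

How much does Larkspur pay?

Bids ranked high→low: 89 (Novara), 79 (Talon), 78 (Orion), 65 (Arden), …
Winners (2 units): Novara, Talon.
First losing bid is Orion's $78, which sets the uniform price.
Larkspur does not win → pays $0.

Larkspur pays $0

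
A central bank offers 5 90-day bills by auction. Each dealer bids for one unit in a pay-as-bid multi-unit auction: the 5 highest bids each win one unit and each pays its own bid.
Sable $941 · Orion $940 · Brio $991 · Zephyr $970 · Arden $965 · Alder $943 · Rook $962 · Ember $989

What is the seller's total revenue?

Total revenue: $4,877

Bids ranked high→low: 991 (Brio), 989 (Ember), 970 (Zephyr), 965 (Arden), 962 (Rook), 943 (Alder), 941 (Sable), …
Winners (5 units): Brio, Ember, Zephyr, Arden, Rook.
Total revenue = 991 + 989 + 970 + 965 + 962 = $4,877.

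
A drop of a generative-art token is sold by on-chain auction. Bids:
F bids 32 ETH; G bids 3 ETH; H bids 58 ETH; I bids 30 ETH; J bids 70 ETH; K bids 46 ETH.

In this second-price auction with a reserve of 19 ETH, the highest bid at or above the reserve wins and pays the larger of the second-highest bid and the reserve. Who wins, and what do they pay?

J pays 58 ETH

Bids in order: 70 (J) > 58 (H) > 46 (K) > 32 (F) > 30 (I) > 3 (G)
Highest eligible bid: J at 70 ETH.
max(second-highest 58 ETH, reserve 19 ETH) = 58 ETH; the reserve does not bind.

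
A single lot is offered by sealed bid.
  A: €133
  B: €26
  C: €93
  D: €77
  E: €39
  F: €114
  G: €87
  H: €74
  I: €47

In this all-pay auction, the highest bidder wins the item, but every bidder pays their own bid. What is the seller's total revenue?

Total revenue: €690

Bids ranked: 133 (A) > 114 (F) > 93 (C) > 87 (G) > 77 (D) > 74 (H) > …
Every bidder forfeits their bid regardless of winning.
Revenue = 133 + 26 + 93 + 77 + 39 + 114 + 87 + 74 + 47 = €690.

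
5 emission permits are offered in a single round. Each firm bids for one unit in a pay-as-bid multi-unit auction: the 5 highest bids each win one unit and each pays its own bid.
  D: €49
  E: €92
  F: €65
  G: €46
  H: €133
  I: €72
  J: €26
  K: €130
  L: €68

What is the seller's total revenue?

Bids ranked high→low: 133 (H), 130 (K), 92 (E), 72 (I), 68 (L), 65 (F), 49 (D), …
Top 5: H, K, E, I, L.
Total revenue = 133 + 130 + 92 + 72 + 68 = €495.

Total revenue: €495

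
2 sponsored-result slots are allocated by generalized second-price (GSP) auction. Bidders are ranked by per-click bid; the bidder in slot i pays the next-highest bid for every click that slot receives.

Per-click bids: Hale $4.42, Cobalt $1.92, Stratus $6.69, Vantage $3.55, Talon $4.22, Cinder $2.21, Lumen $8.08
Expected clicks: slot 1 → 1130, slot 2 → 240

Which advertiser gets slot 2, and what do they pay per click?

Sorting advertisers: $8.08 (Lumen) > $6.69 (Stratus) > $4.42 (Hale) > …
Slot 2 goes to the second-ranked bidder, Stratus, who pays the next bid down: $4.42/click.

Stratus; $4.42 per click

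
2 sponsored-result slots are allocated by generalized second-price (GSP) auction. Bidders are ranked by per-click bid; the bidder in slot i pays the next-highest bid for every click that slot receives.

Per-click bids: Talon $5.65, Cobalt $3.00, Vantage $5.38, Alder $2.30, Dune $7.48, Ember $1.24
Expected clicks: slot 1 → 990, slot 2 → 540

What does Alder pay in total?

Per-click bids in order: $7.48 (Dune) > $5.65 (Talon) > $5.38 (Vantage) > …
Alder ranks below slot 2 → no slot, pays nothing.

Alder pays $0.00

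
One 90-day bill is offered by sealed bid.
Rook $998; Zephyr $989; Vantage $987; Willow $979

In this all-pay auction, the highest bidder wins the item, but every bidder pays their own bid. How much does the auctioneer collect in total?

Bids ranked: 998 (Rook) > 989 (Zephyr) > 987 (Vantage) > 979 (Willow)
Rook wins with the top bid; all bids are sunk regardless.
Every bidder forfeits their bid regardless of winning.
Revenue = 998 + 989 + 987 + 979 = $3,953.

Total revenue: $3,953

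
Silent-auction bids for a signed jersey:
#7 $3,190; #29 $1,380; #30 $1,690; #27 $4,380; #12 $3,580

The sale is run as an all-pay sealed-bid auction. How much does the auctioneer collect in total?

Total revenue: $14,220

Sorting bids: 4,380 (#27) > 3,580 (#12) > 3,190 (#7) > 1,690 (#30) > 1,380 (#29)
Every bidder forfeits their bid regardless of winning.
Revenue = 3,190 + 1,380 + 1,690 + 4,380 + 3,580 = $14,220.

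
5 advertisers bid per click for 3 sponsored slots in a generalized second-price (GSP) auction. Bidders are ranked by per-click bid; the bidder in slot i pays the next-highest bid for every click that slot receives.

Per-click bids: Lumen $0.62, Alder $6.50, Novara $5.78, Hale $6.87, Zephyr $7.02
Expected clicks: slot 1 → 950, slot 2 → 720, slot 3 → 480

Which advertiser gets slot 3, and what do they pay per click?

Sorting advertisers: $7.02 (Zephyr) > $6.87 (Hale) > $6.50 (Alder) > $5.78 (Novara) > …
Slot 3 goes to the third-ranked bidder, Alder, who pays the next bid down: $5.78/click.

Alder; $5.78 per click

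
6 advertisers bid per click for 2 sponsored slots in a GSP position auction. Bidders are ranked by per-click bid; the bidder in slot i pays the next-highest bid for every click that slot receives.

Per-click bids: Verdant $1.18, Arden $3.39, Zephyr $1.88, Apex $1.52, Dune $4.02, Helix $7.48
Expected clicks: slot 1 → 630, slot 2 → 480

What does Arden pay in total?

Ranked by bid: $7.48 (Helix) > $4.02 (Dune) > $3.39 (Arden) > …
Arden ranks below slot 2 → no slot, pays nothing.

Arden pays $0.00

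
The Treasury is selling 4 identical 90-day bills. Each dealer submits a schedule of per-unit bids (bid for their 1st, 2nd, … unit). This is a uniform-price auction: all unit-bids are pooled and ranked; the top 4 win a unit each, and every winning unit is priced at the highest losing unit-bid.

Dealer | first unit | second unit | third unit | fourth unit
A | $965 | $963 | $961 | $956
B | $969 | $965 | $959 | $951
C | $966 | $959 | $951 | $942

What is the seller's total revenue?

Total revenue: $3,852

Pooled unit-bids ranked (top 4): 969 (B-1), 966 (C-1), 965 (A-1), 965 (B-2)
Highest rejected unit-bid = $963.
Allocation: A 1, B 2, C 1. Every unit priced at $963.
Revenue = 4 × 963 = $3,852.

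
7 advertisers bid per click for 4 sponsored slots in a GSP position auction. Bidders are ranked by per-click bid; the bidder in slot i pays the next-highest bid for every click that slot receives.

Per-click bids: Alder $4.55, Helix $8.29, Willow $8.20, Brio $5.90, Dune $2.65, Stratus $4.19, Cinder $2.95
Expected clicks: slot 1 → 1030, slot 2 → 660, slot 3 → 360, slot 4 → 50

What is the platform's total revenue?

Total revenue: $14187.50

Sorting advertisers: $8.29 (Helix) > $8.20 (Willow) > $5.90 (Brio) > $4.55 (Alder) > $4.19 (Stratus) > …
Slot 1: Helix pays $8.20 × 1030 = $8446.00
Slot 2: Willow pays $5.90 × 660 = $3894.00
Slot 3: Brio pays $4.55 × 360 = $1638.00
Slot 4: Alder pays $4.19 × 50 = $209.50
Total = $14187.50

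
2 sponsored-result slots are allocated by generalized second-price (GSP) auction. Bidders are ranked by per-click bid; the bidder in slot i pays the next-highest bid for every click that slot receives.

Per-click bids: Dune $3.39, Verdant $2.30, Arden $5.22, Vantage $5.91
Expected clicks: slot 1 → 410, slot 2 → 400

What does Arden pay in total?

Sorting advertisers: $5.91 (Vantage) > $5.22 (Arden) > $3.39 (Dune) > …
Arden holds slot 2 → pays next bid $3.39 × 400 clicks = $1356.00.

Arden pays $1356.00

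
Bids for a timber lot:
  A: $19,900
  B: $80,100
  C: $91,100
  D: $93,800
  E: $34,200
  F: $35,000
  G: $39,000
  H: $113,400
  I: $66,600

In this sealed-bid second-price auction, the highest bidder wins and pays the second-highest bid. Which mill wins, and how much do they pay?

H pays $93,800

Rule: the highest bidder wins and pays the second-highest bid.
Bids ranked: 113,400 (H) > 93,800 (D) > 91,100 (C) > 80,100 (B) > 66,600 (I) > 39,000 (G) > …
H wins with the highest bid; price is set by the runner-up at $93,800.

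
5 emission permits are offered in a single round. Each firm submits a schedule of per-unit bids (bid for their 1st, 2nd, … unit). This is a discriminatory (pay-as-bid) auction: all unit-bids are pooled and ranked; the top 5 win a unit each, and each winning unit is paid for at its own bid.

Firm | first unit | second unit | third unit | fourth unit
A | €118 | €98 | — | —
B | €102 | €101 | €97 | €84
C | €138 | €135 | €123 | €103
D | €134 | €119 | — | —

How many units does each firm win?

Pooled unit-bids ranked (top 5): 138 (C-1), 135 (C-2), 134 (D-1), 123 (C-3), 119 (D-2)
Next rejected bid: €118 (not a price — pay-as-bid).
Allocation: C 3, D 2.

C 3, D 2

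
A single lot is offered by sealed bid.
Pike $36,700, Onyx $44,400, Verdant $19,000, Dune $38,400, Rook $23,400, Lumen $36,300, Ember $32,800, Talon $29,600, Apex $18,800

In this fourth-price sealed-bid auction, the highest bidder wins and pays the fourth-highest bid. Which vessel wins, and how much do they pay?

Onyx pays $36,300

Rule: the highest bidder wins and pays the fourth-highest bid.
Bids in order: 44,400 (Onyx) > 38,400 (Dune) > 36,700 (Pike) > 36,300 (Lumen) > 32,800 (Ember) > 29,600 (Talon) > …
Onyx wins; payment is bid #4 in the ranking = $36,300.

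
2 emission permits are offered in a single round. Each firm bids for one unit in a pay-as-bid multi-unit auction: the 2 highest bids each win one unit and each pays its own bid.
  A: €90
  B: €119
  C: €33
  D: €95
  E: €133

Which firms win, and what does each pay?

Bids ranked high→low: 133 (E), 119 (B), 95 (D), 90 (A), …
The 2 highest are E, B.
Each winner pays its own bid: E €133, B €119.

E €133, B €119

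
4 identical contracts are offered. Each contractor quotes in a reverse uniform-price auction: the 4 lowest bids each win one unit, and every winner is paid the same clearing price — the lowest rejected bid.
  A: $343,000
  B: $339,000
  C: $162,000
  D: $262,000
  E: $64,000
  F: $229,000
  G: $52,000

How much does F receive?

Bids ranked low→high: 52,000 (G), 64,000 (E), 162,000 (C), 229,000 (F), 262,000 (D), 339,000 (B), …
Lowest 4: G, E, C, F.
Lowest unsuccessful bid: $262,000 → clearing price.
F wins → is paid $262,000.

F is paid $262,000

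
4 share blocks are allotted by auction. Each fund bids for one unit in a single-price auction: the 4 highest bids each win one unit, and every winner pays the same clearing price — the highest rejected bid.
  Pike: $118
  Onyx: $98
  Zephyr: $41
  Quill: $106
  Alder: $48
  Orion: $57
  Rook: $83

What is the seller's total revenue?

Total revenue: $228

Bids ranked high→low: 118 (Pike), 106 (Quill), 98 (Onyx), 83 (Rook), 57 (Orion), 48 (Alder), …
Winners (4 units): Pike, Quill, Onyx, Rook.
First losing bid is Orion's $57, which sets the uniform price.
Total revenue = 4 × $57 = $228.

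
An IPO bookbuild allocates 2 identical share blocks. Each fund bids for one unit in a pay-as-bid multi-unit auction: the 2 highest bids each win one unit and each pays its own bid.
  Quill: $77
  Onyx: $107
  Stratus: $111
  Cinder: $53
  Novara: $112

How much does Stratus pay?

Stratus pays $111

Ordering the bids: 112 (Novara), 111 (Stratus), 107 (Onyx), 77 (Quill), …
The 2 highest are Novara, Stratus.
Stratus wins → own bid $111.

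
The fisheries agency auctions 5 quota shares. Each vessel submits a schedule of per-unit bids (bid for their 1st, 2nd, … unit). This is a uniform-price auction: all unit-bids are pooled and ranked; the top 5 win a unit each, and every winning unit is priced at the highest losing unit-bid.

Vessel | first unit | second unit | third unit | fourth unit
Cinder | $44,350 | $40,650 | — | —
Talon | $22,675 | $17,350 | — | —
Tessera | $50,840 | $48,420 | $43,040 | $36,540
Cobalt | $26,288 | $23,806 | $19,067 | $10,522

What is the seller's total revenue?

Total revenue: $182,700

Merging the schedules and taking the best 5: 50,840 (Tessera-1), 48,420 (Tessera-2), 44,350 (Cinder-1), 43,040 (Tessera-3), 40,650 (Cinder-2)
First bid not allocated: $36,540.
Allocation: Cinder 2, Tessera 3. Every unit priced at $36,540.
Revenue = 5 × 36,540 = $182,700.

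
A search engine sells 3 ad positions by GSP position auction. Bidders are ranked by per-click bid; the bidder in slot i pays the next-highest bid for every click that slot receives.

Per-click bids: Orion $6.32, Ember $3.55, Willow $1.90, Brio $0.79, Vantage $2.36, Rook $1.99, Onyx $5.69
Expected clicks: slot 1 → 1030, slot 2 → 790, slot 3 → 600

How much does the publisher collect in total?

Total revenue: $10081.20

Sorting advertisers: $6.32 (Orion) > $5.69 (Onyx) > $3.55 (Ember) > $2.36 (Vantage) > …
Slot 1: Orion pays $5.69 × 1030 = $5860.70
Slot 2: Onyx pays $3.55 × 790 = $2804.50
Slot 3: Ember pays $2.36 × 600 = $1416.00
Total = $10081.20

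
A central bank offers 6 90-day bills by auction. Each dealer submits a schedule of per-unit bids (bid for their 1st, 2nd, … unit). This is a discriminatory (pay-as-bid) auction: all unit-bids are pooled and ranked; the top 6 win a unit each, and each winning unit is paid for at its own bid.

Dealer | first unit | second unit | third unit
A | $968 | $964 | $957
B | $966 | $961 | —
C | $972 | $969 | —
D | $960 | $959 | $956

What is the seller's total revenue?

All unit-bids, highest first — top 6: 972 (C-1), 969 (C-2), 968 (A-1), 966 (B-1), 964 (A-2), 961 (B-2)
Next rejected bid: $960 (not a price — pay-as-bid).
Each winning unit pays its own bid.
Revenue = 972 + 969 + 968 + 966 + 964 + 961 = $5,800.

Total revenue: $5,800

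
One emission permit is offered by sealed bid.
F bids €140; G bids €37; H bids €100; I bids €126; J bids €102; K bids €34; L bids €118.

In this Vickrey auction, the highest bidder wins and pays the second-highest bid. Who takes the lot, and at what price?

Vickrey auction: the highest bidder wins and pays the second-highest bid.
Sorting bids: 140 (F) > 126 (I) > 118 (L) > 102 (J) > 100 (H) > 37 (G) > …
Second-price: F pays I's bid of €126.

F pays €126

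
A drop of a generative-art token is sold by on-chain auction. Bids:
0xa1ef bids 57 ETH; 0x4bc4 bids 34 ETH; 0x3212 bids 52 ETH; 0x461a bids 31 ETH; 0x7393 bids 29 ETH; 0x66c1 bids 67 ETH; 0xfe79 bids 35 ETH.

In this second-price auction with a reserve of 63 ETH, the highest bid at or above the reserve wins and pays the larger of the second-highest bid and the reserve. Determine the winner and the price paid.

0x66c1 pays 63 ETH

Sorting bids: 67 (0x66c1) > 57 (0xa1ef) > 52 (0x3212) > 35 (0xfe79) > 34 (0x4bc4) > 31 (0x461a) > …
Highest eligible bid: 0x66c1 at 67 ETH.
max(second-highest 57 ETH, reserve 63 ETH) = 63 ETH.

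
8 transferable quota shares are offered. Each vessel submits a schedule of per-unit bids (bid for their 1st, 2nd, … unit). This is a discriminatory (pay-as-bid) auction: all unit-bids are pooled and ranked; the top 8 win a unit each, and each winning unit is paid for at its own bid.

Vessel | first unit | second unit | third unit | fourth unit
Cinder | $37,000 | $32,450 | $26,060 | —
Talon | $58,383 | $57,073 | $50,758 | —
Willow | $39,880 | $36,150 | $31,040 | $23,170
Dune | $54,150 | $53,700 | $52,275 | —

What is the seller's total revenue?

Merging the schedules and taking the best 8: 58,383 (Talon-1), 57,073 (Talon-2), 54,150 (Dune-1), 53,700 (Dune-2), 52,275 (Dune-3), 50,758 (Talon-3), 39,880 (Willow-1), 37,000 (Cinder-1)
Next rejected bid: $36,150 (not a price — pay-as-bid).
Each winning unit pays its own bid.
Revenue = 58,383 + 57,073 + 54,150 + 53,700 + 52,275 + 50,758 + 39,880 + 37,000 = $403,219.

Total revenue: $403,219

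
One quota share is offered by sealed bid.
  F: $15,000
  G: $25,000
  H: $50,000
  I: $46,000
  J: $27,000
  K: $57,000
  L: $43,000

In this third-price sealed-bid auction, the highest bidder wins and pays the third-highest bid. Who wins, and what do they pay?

K pays $46,000

Third-price sealed-bid auction: the highest bidder wins and pays the third-highest bid.
Bids ranked: 57,000 (K) > 50,000 (H) > 46,000 (I) > 43,000 (L) > 27,000 (J) > 25,000 (G) > …
K is highest; pays the third-highest bid, $46,000.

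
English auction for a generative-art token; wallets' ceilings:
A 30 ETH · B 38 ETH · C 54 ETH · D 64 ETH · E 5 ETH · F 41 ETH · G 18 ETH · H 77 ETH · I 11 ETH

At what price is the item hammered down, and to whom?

H wins at 64 ETH

Rule: the price rises until one bidder remains; the winner pays the price at which the last rival dropped out.
Limits ranked: 77 (H) > 64 (D) > 54 (C) > 41 (F) > 38 (B) > 30 (A) > …
Once the price passes 64 ETH, only H is left; the hammer falls at D's limit of 64 ETH.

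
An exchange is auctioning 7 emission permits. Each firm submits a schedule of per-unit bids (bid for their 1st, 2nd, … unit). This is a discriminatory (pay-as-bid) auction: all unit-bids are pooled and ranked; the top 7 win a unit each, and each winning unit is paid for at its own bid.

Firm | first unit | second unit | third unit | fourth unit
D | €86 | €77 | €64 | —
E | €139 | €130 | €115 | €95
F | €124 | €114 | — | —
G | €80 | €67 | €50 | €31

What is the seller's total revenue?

Pooled unit-bids ranked (top 7): 139 (E-1), 130 (E-2), 124 (F-1), 115 (E-3), 114 (F-2), 95 (E-4), 86 (D-1)
Next rejected bid: €80 (not a price — pay-as-bid).
Each winning unit pays its own bid.
Revenue = 139 + 130 + 124 + 115 + 114 + 95 + 86 = €803.

Total revenue: €803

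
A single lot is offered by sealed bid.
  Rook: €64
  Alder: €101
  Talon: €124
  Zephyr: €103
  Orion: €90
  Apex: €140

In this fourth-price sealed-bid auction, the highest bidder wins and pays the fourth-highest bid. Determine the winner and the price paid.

Apex pays €101

Fourth-price sealed-bid auction: the highest bidder wins and pays the fourth-highest bid.
Bids in order: 140 (Apex) > 124 (Talon) > 103 (Zephyr) > 101 (Alder) > 90 (Orion) > 64 (Rook)
Apex is highest; pays the fourth-highest bid, €101.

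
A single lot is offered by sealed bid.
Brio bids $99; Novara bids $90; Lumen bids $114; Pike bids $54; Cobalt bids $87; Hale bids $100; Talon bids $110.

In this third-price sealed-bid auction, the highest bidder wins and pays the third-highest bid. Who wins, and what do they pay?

Lumen pays $100

Third-price sealed-bid auction: the highest bidder wins and pays the third-highest bid.
Bids ranked: 114 (Lumen) > 110 (Talon) > 100 (Hale) > 99 (Brio) > 90 (Novara) > 87 (Cobalt) > …
Lumen is highest; pays the third-highest bid, $100.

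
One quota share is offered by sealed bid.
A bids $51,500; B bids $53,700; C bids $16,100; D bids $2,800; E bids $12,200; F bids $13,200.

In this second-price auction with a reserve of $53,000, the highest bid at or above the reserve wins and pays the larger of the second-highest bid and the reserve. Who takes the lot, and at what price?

B pays $53,000

Rule: the highest bid at or above the reserve wins and pays the larger of the second-highest bid and the reserve.
Sorting bids: 53,700 (B) > 51,500 (A) > 16,100 (C) > 13,200 (F) > 12,200 (E) > 2,800 (D)
B has the top bid at or above the reserve ($53,700).
max(second-highest $51,500, reserve $53,000) = $53,000.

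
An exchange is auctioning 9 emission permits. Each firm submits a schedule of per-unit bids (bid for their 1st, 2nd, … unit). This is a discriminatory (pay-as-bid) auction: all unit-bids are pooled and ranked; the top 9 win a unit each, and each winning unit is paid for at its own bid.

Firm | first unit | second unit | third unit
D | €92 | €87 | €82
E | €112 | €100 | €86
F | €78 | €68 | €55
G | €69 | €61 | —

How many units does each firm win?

Merging the schedules and taking the best 9: 112 (E-1), 100 (E-2), 92 (D-1), 87 (D-2), 86 (E-3), 82 (D-3), 78 (F-1), 69 (G-1), 68 (F-2)
Next rejected bid: €61 (not a price — pay-as-bid).
Allocation: D 3, E 3, F 2, G 1.

D 3, E 3, F 2, G 1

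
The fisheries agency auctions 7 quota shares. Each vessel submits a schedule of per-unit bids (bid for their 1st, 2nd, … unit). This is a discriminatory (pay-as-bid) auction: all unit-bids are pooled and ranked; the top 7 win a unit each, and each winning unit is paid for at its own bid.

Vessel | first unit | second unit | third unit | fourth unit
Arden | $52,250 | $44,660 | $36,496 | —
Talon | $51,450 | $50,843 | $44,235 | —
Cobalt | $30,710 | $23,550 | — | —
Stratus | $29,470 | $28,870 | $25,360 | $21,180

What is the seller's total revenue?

Total revenue: $310,644

Merging the schedules and taking the best 7: 52,250 (Arden-1), 51,450 (Talon-1), 50,843 (Talon-2), 44,660 (Arden-2), 44,235 (Talon-3), 36,496 (Arden-3), 30,710 (Cobalt-1)
Next rejected bid: $29,470 (not a price — pay-as-bid).
Each winning unit pays its own bid.
Revenue = 52,250 + 51,450 + 50,843 + 44,660 + 44,235 + 36,496 + 30,710 = $310,644.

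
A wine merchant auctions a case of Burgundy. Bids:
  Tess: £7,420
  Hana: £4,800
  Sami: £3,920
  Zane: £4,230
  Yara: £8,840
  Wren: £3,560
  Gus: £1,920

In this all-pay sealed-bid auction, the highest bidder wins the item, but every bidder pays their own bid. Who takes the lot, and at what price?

Bids in order: 8,840 (Yara) > 7,420 (Tess) > 4,800 (Hana) > 4,230 (Zane) > 3,920 (Sami) > 3,560 (Wren) > …
Yara is highest and takes the item; every bidder forfeits their bid.

Yara pays £8,840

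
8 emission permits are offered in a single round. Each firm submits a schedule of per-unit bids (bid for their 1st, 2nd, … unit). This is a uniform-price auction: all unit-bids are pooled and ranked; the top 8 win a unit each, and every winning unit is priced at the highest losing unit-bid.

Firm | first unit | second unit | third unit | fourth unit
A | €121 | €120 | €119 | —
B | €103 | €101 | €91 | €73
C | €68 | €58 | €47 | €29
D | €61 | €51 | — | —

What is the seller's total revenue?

Merging the schedules and taking the best 8: 121 (A-1), 120 (A-2), 119 (A-3), 103 (B-1), 101 (B-2), 91 (B-3), 73 (B-4), 68 (C-1)
The (k+1)-th unit-bid is €61.
Allocation: A 3, B 4, C 1. Every unit priced at €61.
Revenue = 8 × 61 = €488.

Total revenue: €488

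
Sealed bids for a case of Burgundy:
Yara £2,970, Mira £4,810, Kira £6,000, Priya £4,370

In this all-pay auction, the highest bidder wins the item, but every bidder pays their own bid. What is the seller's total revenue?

Rule: the highest bidder wins the item, but every bidder pays their own bid.
Bids in order: 6,000 (Kira) > 4,810 (Mira) > 4,370 (Priya) > 2,970 (Yara)
Kira wins with the top bid; all bids are sunk regardless.
Every bidder forfeits their bid regardless of winning.
Revenue = 2,970 + 4,810 + 6,000 + 4,370 = £18,150.

Total revenue: £18,150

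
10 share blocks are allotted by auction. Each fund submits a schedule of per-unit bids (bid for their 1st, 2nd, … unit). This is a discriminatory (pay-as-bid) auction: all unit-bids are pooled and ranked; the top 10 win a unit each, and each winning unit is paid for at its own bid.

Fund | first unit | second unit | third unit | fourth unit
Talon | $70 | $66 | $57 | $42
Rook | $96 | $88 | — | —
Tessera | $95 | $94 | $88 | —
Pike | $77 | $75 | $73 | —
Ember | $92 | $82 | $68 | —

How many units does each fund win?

Ember 2, Pike 3, Rook 2, Tessera 3

Pooled unit-bids ranked (top 10): 96 (Rook-1), 95 (Tessera-1), 94 (Tessera-2), 92 (Ember-1), 88 (Rook-2), 88 (Tessera-3), 82 (Ember-2), 77 (Pike-1), 75 (Pike-2), 73 (Pike-3)
Next rejected bid: $70 (not a price — pay-as-bid).
Allocation: Ember 2, Pike 3, Rook 2, Tessera 3.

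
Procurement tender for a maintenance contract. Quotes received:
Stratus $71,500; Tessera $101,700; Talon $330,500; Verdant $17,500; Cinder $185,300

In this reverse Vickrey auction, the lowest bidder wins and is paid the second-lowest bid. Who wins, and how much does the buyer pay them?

Sorting bids: 17,500 (Verdant) < 71,500 (Stratus) < 101,700 (Tessera) < 185,300 (Cinder) < 330,500 (Talon)
Verdant wins with the lowest bid; price is set by the runner-up at $71,500.

Verdant is paid $71,500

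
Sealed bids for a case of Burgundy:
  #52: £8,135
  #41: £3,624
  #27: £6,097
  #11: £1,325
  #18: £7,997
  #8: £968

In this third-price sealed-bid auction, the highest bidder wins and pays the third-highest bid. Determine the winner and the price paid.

Third-price sealed-bid auction: the highest bidder wins and pays the third-highest bid.
Bids in order: 8,135 (#52) > 7,997 (#18) > 6,097 (#27) > 3,624 (#41) > 1,325 (#11) > 968 (#8)
#52 is highest; pays the third-highest bid, £6,097.

#52 pays £6,097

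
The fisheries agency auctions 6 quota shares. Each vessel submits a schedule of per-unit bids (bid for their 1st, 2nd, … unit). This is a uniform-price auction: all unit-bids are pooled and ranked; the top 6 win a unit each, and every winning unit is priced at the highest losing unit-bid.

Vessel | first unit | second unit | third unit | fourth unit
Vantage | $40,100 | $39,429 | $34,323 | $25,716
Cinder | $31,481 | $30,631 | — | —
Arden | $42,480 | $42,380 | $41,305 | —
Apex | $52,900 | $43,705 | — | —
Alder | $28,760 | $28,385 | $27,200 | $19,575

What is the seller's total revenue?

Total revenue: $236,574

Pooled unit-bids ranked (top 6): 52,900 (Apex-1), 43,705 (Apex-2), 42,480 (Arden-1), 42,380 (Arden-2), 41,305 (Arden-3), 40,100 (Vantage-1)
First bid not allocated: $39,429.
Allocation: Apex 2, Arden 3, Vantage 1. Every unit priced at $39,429.
Revenue = 6 × 39,429 = $236,574.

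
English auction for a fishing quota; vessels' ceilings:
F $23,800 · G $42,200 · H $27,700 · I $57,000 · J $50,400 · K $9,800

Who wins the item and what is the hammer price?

Limits in order: 57,000 (I) > 50,400 (J) > 42,200 (G) > 27,700 (H) > 23,800 (F) > 9,800 (K)
Once the price passes $50,400, only I is left; the hammer falls at J's limit of $50,400.

I wins at $50,400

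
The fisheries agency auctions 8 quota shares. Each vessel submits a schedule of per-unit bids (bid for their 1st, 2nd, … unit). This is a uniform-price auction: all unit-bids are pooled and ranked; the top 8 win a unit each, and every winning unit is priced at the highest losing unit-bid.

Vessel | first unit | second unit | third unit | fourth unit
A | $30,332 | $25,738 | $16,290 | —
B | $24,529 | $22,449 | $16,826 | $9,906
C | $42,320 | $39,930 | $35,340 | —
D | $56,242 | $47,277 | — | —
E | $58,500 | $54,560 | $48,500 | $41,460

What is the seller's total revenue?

Total revenue: $282,720

All unit-bids, highest first — top 8: 58,500 (E-1), 56,242 (D-1), 54,560 (E-2), 48,500 (E-3), 47,277 (D-2), 42,320 (C-1), 41,460 (E-4), 39,930 (C-2)
Highest rejected unit-bid = $35,340.
Allocation: C 2, D 2, E 4. Every unit priced at $35,340.
Revenue = 8 × 35,340 = $282,720.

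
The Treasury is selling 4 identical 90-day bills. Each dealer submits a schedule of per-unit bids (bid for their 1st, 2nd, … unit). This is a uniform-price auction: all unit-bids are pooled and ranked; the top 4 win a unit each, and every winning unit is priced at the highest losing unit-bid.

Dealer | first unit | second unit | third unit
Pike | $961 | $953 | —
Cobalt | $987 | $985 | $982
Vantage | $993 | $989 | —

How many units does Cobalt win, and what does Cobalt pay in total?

Pooled unit-bids ranked (top 4): 993 (Vantage-1), 989 (Vantage-2), 987 (Cobalt-1), 985 (Cobalt-2)
The (k+1)-th unit-bid is $982.
Cobalt wins 2 unit(s) at $982 each.

Cobalt: 2 units, pays $1,964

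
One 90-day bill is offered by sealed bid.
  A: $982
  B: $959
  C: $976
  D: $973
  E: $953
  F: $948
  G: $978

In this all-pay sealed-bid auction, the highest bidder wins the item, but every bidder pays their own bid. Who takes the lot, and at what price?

A pays $982

Rule: the highest bidder wins the item, but every bidder pays their own bid.
Sorting bids: 982 (A) > 978 (G) > 976 (C) > 973 (D) > 959 (B) > 953 (E) > …
A wins with the top bid; all bids are sunk regardless.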